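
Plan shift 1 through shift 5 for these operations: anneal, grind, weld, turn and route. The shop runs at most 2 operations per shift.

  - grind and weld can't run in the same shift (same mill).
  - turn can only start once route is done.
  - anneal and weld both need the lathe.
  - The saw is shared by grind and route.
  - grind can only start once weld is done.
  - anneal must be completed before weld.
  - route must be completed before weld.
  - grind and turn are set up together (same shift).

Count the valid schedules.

20

Splitting on anneal: it can be shift 1 (10), shift 2 (7), shift 3 (3). Listing each branch's schedules as (grind, weld, turn, route) by shift number:
anneal=shift 1: (3,2,3,1) (4,2,4,1) (4,3,4,1) (4,3,4,2) (5,2,5,1) (5,3,5,1) (5,3,5,2) (5,4,5,1) (5,4,5,2) (5,4,5,3) — 10.
anneal=shift 2: (4,3,4,1) (4,3,4,2) (5,3,5,1) (5,3,5,2) (5,4,5,1) (5,4,5,2) (5,4,5,3) — 7.
anneal=shift 3: (5,4,5,1) (5,4,5,2) (5,4,5,3) — 3.
Summing: 10 + 7 + 3 = 20.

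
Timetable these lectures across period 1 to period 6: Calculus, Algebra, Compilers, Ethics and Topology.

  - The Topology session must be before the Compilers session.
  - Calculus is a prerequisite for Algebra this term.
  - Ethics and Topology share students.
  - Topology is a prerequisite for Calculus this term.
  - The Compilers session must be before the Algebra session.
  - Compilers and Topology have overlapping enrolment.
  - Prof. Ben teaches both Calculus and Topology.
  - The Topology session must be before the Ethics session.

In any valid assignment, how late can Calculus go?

Precedence pushes Calculus to at least period 2; downstream work caps Calculus at period 5.
Calculus at period 5 is achievable: Topology -> period 1, Compilers -> period 2, Calculus -> period 5, Algebra -> period 6, Ethics -> period 2.

period 5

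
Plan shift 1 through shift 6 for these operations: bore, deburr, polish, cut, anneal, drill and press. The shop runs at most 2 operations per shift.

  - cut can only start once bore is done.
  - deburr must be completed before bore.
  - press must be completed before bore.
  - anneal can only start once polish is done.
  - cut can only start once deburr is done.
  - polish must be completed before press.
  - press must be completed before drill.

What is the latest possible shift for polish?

Downstream work caps polish at shift 3.
polish at shift 3 is achievable: polish -> shift 3, deburr -> shift 1, cut -> shift 6, anneal -> shift 4, bore -> shift 5, press -> shift 4, drill -> shift 5.

shift 3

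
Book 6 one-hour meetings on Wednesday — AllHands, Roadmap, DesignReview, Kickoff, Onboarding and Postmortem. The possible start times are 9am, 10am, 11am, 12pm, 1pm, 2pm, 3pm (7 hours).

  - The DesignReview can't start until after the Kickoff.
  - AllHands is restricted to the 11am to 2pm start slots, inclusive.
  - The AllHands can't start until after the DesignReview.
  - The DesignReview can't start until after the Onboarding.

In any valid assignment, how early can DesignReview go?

10am

Precedence pushes DesignReview to at least 10am; downstream work caps DesignReview at 1pm.
DesignReview at 10am is achievable: Postmortem=9am, Kickoff=9am, Onboarding=9am, AllHands=11am, DesignReview=10am, Roadmap=9am.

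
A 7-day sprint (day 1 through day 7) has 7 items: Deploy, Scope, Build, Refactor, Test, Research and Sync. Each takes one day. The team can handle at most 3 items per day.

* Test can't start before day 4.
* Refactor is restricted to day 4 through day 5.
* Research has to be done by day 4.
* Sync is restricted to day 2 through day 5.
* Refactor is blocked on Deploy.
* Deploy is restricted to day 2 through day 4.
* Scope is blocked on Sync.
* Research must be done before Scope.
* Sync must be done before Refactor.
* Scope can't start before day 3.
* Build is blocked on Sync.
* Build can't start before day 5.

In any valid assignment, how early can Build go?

Build is available from day 5.
Build at day 5 is achievable: Refactor -> day 4; Deploy -> day 2; Sync -> day 2; Research -> day 1; Scope -> day 3; Test -> day 4; Build -> day 5.

day 5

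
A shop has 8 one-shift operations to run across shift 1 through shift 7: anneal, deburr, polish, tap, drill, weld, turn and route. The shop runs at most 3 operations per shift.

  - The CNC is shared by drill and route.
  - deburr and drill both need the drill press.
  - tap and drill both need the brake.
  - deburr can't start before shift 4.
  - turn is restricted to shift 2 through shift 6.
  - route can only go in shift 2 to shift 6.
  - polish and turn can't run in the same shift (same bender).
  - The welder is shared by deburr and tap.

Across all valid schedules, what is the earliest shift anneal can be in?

shift 1

anneal at shift 1 is achievable: route in shift 2, anneal in shift 1, deburr in shift 4, turn in shift 2, weld in shift 2, polish in shift 1, tap in shift 1, drill in shift 3.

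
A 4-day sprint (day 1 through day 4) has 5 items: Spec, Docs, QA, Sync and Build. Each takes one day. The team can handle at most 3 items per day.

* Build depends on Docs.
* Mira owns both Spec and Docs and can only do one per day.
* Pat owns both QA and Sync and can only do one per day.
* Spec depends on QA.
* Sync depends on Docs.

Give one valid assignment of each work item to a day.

Spec -> day 2, Sync -> day 2, Docs -> day 1, QA -> day 1, Build -> day 2

Checking: QA(day 1) before Spec(day 2); Docs(day 1) before Build(day 2); Docs(day 1) before Sync(day 2); QA(day 1) != Sync(day 2); Spec(day 2) != Docs(day 1); max 3 per day (cap 3).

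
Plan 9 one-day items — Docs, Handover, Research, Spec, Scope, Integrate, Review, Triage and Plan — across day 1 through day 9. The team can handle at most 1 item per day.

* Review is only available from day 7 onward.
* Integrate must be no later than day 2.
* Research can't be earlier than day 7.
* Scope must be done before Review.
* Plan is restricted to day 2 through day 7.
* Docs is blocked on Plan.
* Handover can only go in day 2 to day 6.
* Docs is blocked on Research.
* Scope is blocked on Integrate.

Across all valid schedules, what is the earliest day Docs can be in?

day 8

Precedence pushes Docs to at least day 8.
Docs at day 8 is achievable: Review in day 9; Docs in day 8; Scope in day 4; Research in day 7; Triage in day 6; Spec in day 5; Handover in day 2; Integrate in day 1; Plan in day 3.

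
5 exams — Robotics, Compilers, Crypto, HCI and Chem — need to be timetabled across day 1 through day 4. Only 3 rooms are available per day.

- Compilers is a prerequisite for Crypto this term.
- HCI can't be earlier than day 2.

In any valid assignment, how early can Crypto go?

Precedence pushes Crypto to at least day 2.
Crypto at day 2 is achievable: Compilers=day 1; Chem=day 1; HCI=day 2; Crypto=day 2; Robotics=day 1.

day 2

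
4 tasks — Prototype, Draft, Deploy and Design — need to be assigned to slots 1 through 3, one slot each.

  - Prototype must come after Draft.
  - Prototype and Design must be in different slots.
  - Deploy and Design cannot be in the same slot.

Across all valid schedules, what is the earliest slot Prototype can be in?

2

Precedence pushes Prototype to at least 2.
Prototype at 2 is achievable: Prototype in 2, Draft in 1, Deploy in 1, Design in 3.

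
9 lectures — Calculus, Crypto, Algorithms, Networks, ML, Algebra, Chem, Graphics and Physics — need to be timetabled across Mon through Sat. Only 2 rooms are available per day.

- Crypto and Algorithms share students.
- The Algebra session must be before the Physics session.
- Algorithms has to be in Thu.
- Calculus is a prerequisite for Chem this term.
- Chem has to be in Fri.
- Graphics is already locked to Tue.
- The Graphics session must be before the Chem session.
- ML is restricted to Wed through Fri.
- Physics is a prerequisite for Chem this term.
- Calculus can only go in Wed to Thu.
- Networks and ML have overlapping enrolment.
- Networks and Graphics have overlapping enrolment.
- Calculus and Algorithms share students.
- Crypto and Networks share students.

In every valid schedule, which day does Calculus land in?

Calculus's window is Wed–Thu.
Algorithms is fixed at Thu, and Calculus can't share a day with Algorithms.
So Calculus must be Wed.

Wed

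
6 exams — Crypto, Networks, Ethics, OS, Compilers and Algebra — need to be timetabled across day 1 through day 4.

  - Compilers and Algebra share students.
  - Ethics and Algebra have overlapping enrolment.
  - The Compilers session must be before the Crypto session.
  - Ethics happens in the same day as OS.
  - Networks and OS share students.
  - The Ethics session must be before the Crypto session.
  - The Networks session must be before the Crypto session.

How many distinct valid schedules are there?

52

Splitting on Crypto: it can be day 3 (10), day 4 (42). Listing each branch's schedules as (Networks, Ethics, OS, Compilers, Algebra) by day number:
Crypto=day 3: (1,2,2,1,3) (1,2,2,1,4) (1,2,2,2,1) (1,2,2,2,3) (1,2,2,2,4) (2,1,1,1,2) (2,1,1,1,3) (2,1,1,1,4) (2,1,1,2,3) (2,1,1,2,4) — 10.
Crypto=day 4: (1,2,2,1,3) (1,2,2,1,4) (1,2,2,2,1) (1,2,2,2,3) (1,2,2,2,4) (1,2,2,3,1) (1,2,2,3,4) (1,3,3,1,2) (1,3,3,1,4) (1,3,3,2,1) (1,3,3,2,4) (1,3,3,3,1) (1,3,3,3,2) (1,3,3,3,4) (2,1,1,1,2) (2,1,1,1,3) (2,1,1,1,4) (2,1,1,2,3) (2,1,1,2,4) (2,1,1,3,2) (2,1,1,3,4) (2,3,3,1,2) (2,3,3,1,4) (2,3,3,2,1) (2,3,3,2,4) (2,3,3,3,1) (2,3,3,3,2) (2,3,3,3,4) (3,1,1,1,2) (3,1,1,1,3) (3,1,1,1,4) (3,1,1,2,3) (3,1,1,2,4) (3,1,1,3,2) (3,1,1,3,4) (3,2,2,1,3) (3,2,2,1,4) (3,2,2,2,1) (3,2,2,2,3) (3,2,2,2,4) (3,2,2,3,1) (3,2,2,3,4) — 42.
Summing: 10 + 42 = 52.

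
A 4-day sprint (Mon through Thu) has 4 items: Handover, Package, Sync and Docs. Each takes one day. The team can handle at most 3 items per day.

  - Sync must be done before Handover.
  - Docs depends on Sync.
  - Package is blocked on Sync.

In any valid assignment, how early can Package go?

Tue

Precedence pushes Package to at least Tue.
Package at Tue is achievable: Handover -> Tue, Sync -> Mon, Docs -> Tue, Package -> Tue.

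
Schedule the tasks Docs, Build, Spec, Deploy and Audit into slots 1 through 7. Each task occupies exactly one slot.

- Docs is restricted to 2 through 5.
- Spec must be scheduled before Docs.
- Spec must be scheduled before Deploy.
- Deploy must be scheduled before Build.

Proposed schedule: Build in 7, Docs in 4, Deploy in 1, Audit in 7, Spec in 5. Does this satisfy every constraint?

Deploy must be scheduled before Build — holds.
Spec must be scheduled before Docs — violated.
Spec must be scheduled before Deploy — violated.
Docs is restricted to 2 through 5 — holds.

No — it violates: Spec must be scheduled before Deploy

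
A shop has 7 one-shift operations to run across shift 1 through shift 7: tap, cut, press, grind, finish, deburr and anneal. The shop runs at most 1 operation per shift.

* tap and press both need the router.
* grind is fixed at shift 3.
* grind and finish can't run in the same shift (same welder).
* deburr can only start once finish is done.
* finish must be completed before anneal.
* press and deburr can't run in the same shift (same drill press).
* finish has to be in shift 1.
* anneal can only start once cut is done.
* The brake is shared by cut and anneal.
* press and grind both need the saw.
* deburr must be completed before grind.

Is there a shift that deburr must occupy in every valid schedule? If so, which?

finish is fixed at shift 1 and must come before deburr, so deburr is at least shift 2.
grind is fixed at shift 3 and must come after deburr, so deburr is at most shift 2.
So deburr must be shift 2.

shift 2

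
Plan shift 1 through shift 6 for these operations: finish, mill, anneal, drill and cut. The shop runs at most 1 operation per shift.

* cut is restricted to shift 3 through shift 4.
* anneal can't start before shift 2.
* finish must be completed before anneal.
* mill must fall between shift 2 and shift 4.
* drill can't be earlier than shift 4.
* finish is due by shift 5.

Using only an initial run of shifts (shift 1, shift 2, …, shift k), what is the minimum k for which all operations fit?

The precedence chain requires at least 2 distinct shifts.
With at most 1 per shift and 5 operations, at least 5 shifts are needed.
drill can't be placed before shift 4, so the schedule must run through at least shift 4.
5 works (last occupied shift: shift 5): for example finish -> shift 1; drill -> shift 4; anneal -> shift 5; mill -> shift 2; cut -> shift 3.

5 shifts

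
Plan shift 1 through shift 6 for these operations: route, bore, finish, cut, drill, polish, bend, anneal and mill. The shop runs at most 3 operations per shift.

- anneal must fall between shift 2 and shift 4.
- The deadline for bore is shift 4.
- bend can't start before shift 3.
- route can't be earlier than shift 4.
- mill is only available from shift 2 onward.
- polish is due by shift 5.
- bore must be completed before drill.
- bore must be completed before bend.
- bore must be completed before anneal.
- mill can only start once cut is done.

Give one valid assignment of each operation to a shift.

drill=shift 2, mill=shift 2, polish=shift 1, cut=shift 1, finish=shift 3, anneal=shift 2, route=shift 4, bend=shift 3, bore=shift 1

Checking: cut(shift 1) before mill(shift 2); bore(shift 1) before anneal(shift 2); bore(shift 1) before drill(shift 2); bore(shift 1) before bend(shift 3); anneal=shift 2 in [shift 2,shift 4]; mill=shift 2 in [shift 2,shift 6]; polish=shift 1 in [shift 1,shift 5]; bend=shift 3 in [shift 3,shift 6]; route=shift 4 in [shift 4,shift 6]; bore=shift 1 in [shift 1,shift 4]; max 3 per shift (cap 3).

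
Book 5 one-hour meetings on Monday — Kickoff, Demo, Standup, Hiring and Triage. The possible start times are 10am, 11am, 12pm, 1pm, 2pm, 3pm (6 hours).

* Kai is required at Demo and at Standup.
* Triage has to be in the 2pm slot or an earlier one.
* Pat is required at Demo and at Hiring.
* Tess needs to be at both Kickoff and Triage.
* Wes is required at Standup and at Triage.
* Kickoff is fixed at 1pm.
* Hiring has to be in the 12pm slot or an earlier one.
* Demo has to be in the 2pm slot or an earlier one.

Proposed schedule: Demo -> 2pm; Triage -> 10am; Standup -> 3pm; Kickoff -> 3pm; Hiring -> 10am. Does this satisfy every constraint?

Kickoff is fixed at 1pm — violated.
Triage has to be in the 2pm slot or an earlier one — holds.
Hiring has to be in the 12pm slot or an earlier one — holds.
Demo has to be in the 2pm slot or an earlier one — holds.
Tess needs to be at both Kickoff and Triage — holds.
Wes is required at Standup and at Triage — holds.
Kai is required at Demo and at Standup — holds.
Pat is required at Demo and at Hiring — holds.

No — it violates: Kickoff is fixed at 1pm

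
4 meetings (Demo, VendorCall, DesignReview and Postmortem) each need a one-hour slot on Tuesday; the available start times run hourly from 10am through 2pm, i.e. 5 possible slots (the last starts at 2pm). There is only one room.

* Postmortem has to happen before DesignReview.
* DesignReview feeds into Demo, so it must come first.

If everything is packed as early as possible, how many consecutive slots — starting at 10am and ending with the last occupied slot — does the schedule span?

4 slots

The precedence chain requires at least 3 distinct slots.
With at most 1 per slot and 4 meetings, at least 4 slots are needed.
4 works (last occupied slot: 1pm): for example VendorCall -> 1pm; Demo -> 12pm; DesignReview -> 11am; Postmortem -> 10am.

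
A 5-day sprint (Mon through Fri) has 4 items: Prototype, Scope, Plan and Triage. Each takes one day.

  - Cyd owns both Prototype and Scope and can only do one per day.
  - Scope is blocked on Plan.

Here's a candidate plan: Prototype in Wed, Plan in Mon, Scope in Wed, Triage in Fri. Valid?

Scope is blocked on Plan — holds.
Cyd owns both Prototype and Scope and can only do one per day — violated.

No — it violates: Cyd owns both Prototype and Scope and can only do one per day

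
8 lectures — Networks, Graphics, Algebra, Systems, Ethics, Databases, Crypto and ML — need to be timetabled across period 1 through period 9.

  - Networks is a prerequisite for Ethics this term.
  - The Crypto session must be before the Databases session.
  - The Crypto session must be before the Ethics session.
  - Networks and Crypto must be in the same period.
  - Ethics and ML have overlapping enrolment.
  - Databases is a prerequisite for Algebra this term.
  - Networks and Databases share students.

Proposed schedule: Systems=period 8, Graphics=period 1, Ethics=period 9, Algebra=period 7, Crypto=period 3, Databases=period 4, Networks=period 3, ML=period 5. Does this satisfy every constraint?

Valid

Networks and Crypto must be in the same period — holds.
Ethics and ML have overlapping enrolment — holds.
The Crypto session must be before the Databases session — holds.
Networks and Databases share students — holds.
Networks is a prerequisite for Ethics this term — holds.
Databases is a prerequisite for Algebra this term — holds.
The Crypto session must be before the Ethics session — holds.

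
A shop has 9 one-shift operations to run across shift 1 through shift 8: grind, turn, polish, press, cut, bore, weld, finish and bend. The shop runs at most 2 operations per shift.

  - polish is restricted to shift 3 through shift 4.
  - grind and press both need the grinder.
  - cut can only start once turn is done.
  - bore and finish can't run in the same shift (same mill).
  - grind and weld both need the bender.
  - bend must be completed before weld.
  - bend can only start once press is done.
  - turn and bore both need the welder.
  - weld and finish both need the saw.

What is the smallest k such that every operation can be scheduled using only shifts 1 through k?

The precedence chain requires at least 3 distinct shifts.
With at most 2 per shift and 9 operations, at least 5 shifts are needed.
5 works (last occupied shift: shift 5): for example polish in shift 3; finish in shift 5; bore in shift 4; cut in shift 2; turn in shift 1; weld in shift 3; grind in shift 4; press in shift 1; bend in shift 2.

5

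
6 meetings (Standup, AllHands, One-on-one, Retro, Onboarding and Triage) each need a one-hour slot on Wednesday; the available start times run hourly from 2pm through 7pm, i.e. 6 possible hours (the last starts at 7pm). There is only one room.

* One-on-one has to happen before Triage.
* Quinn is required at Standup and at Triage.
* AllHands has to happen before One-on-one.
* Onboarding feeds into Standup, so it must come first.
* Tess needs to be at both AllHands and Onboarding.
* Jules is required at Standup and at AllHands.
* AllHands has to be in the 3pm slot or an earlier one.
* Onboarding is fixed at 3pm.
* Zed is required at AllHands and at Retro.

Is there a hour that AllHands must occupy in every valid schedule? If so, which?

AllHands's window is 2pm–3pm.
Onboarding is fixed at 3pm, and AllHands can't share a hour with Onboarding.
So AllHands must be 2pm.

2pm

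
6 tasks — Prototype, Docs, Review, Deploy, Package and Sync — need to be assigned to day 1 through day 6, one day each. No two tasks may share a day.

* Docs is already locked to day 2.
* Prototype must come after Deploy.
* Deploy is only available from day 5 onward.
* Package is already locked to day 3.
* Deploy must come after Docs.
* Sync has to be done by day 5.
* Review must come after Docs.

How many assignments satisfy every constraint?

Enumerating: Prototype in day 6; Review in day 4; Deploy in day 5; Sync in day 1; Package in day 3; Docs in day 2.

1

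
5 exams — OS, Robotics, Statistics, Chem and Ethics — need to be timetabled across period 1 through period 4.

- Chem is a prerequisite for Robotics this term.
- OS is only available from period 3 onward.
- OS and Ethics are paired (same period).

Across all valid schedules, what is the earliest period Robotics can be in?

period 2

Precedence pushes Robotics to at least period 2.
Robotics at period 2 is achievable: Ethics=period 3, Robotics=period 2, OS=period 3, Statistics=period 1, Chem=period 1.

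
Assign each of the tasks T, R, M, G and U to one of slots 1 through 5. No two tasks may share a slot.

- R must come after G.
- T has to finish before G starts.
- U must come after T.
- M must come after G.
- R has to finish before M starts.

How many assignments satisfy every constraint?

4

Enumerating: R -> 3; U -> 5; T -> 1; M -> 4; G -> 2 | M in 5; G in 2; R in 3; T in 1; U in 4 | U=3; M=5; G=2; T=1; R=4 | T -> 1; M -> 5; G -> 3; U -> 2; R -> 4.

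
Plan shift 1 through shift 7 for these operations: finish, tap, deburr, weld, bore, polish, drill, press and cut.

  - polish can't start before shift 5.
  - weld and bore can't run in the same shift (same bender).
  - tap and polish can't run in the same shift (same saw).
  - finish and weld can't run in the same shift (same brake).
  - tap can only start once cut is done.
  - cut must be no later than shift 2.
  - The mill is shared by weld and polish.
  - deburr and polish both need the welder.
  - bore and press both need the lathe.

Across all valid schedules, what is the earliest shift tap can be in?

Precedence pushes tap to at least shift 2.
tap at shift 2 is achievable: weld in shift 2; deburr in shift 1; tap in shift 2; drill in shift 1; finish in shift 1; bore in shift 1; polish in shift 5; cut in shift 1; press in shift 2.

shift 2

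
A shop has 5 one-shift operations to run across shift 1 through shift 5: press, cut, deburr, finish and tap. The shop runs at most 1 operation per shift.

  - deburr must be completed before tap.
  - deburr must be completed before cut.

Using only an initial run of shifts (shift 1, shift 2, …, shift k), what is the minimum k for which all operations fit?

5 shifts

The precedence chain requires at least 2 distinct shifts.
With at most 1 per shift and 5 operations, at least 5 shifts are needed.
5 works (last occupied shift: shift 5): for example finish -> shift 5; cut -> shift 2; press -> shift 4; deburr -> shift 1; tap -> shift 3.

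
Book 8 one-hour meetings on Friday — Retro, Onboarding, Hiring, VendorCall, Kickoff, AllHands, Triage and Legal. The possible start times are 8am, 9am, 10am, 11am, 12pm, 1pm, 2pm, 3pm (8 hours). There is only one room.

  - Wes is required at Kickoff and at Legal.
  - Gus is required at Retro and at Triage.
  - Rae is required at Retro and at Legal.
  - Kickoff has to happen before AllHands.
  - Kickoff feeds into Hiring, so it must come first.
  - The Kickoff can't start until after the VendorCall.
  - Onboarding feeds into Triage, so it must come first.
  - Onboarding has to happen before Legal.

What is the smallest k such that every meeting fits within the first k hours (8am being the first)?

8 hours

The precedence chain requires at least 3 distinct hours.
With at most 1 per hour and 8 meetings, at least 8 hours are needed.
8 works (last occupied hour: 3pm): for example Hiring in 11am; Kickoff in 9am; Retro in 3pm; Triage in 1pm; VendorCall in 8am; Legal in 2pm; AllHands in 12pm; Onboarding in 10am.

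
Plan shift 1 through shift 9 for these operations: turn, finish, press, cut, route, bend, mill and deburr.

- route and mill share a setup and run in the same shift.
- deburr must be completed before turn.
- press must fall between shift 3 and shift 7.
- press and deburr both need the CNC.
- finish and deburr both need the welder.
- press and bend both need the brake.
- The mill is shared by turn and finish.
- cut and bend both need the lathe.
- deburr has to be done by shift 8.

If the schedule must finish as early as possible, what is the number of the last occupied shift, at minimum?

shift 3

The precedence chain requires at least 2 distinct shifts.
press can't be placed before shift 3, so the schedule must run through at least shift 3.
3 works (last occupied shift: shift 3): for example route=shift 1; turn=shift 2; bend=shift 2; mill=shift 1; finish=shift 3; press=shift 3; cut=shift 1; deburr=shift 1.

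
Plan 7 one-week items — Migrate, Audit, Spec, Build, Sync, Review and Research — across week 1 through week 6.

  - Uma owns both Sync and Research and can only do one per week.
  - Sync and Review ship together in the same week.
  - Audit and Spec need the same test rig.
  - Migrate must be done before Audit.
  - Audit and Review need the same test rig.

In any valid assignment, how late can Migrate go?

week 5

Downstream work caps Migrate at week 5.
Migrate at week 5 is achievable: Migrate=week 5, Research=week 2, Review=week 1, Sync=week 1, Audit=week 6, Spec=week 1, Build=week 1.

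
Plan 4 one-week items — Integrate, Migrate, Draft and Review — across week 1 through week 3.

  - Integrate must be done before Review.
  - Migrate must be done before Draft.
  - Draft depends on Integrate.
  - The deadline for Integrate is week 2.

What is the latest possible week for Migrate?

week 2

Downstream work caps Migrate at week 2.
Migrate at week 2 is achievable: Migrate in week 2, Integrate in week 1, Review in week 2, Draft in week 3.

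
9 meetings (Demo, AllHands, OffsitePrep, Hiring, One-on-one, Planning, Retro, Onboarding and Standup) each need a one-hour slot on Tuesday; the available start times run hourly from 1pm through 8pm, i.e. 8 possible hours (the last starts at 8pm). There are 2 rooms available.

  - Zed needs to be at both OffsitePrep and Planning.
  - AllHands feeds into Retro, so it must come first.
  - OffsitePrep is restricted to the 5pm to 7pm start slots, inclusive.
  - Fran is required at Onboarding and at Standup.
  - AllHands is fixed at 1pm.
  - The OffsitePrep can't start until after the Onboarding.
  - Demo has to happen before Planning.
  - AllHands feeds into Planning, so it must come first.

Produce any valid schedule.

AllHands=1pm, Hiring=3pm, Onboarding=3pm, Demo=1pm, Standup=4pm, OffsitePrep=5pm, Retro=2pm, One-on-one=4pm, Planning=2pm

Checking: AllHands(1pm) before Planning(2pm); Onboarding(3pm) before OffsitePrep(5pm); Demo(1pm) before Planning(2pm); AllHands(1pm) before Retro(2pm); OffsitePrep(5pm) != Planning(2pm); Onboarding(3pm) != Standup(4pm); OffsitePrep=5pm in [5pm,7pm]; AllHands=1pm in [1pm,1pm]; max 2 per hour (cap 2).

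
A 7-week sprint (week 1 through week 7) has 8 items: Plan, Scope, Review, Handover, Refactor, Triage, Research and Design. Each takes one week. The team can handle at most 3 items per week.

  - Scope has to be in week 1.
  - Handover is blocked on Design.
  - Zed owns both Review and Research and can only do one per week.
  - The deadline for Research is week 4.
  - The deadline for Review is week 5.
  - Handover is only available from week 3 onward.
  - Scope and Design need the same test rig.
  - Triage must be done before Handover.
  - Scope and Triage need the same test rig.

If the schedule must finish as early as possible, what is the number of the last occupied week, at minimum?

week 3

The precedence chain requires at least 2 distinct weeks.
With at most 3 per week and 8 work items, at least 3 weeks are needed.
Handover can't be placed before week 3, so the schedule must run through at least week 3.
3 works (last occupied week: week 3): for example Design=week 2; Triage=week 2; Refactor=week 2; Scope=week 1; Review=week 1; Plan=week 1; Research=week 3; Handover=week 3.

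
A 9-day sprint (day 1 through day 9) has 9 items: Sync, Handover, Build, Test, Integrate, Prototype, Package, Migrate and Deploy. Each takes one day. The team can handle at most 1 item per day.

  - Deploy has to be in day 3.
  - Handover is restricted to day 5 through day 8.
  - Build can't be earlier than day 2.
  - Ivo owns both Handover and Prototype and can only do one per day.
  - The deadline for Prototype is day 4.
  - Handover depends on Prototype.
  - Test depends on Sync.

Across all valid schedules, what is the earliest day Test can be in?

day 2

Precedence pushes Test to at least day 2.
Test at day 2 is achievable: Build -> day 6; Migrate -> day 9; Deploy -> day 3; Integrate -> day 7; Handover -> day 5; Test -> day 2; Sync -> day 1; Prototype -> day 4; Package -> day 8.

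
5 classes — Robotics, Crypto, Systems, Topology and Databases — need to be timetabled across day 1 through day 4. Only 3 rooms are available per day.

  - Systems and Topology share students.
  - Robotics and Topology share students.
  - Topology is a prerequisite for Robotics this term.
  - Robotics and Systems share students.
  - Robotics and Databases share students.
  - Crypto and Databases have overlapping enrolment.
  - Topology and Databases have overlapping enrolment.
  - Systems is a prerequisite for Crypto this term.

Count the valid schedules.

30

Splitting on Robotics: it can be day 2 (1), day 3 (8), day 4 (21). Listing each branch's schedules as (Crypto, Systems, Topology, Databases) by day number:
Robotics=day 2: (4,3,1,3) — 1.
Robotics=day 3: (2,1,2,1) (2,1,2,4) (3,1,2,1) (3,1,2,4) (3,2,1,2) (3,2,1,4) (4,1,2,1) (4,2,1,2) — 8.
Robotics=day 4: (2,1,2,1) (2,1,2,3) (2,1,3,1) (3,1,2,1) (3,1,3,1) (3,1,3,2) (3,2,1,2) (3,2,3,1) (3,2,3,2) (4,1,2,1) (4,1,2,3) (4,1,3,1) (4,1,3,2) (4,2,1,2) (4,2,1,3) (4,2,3,1) (4,2,3,2) (4,3,1,2) (4,3,1,3) (4,3,2,1) (4,3,2,3) — 21.
Summing: 1 + 8 + 21 = 30.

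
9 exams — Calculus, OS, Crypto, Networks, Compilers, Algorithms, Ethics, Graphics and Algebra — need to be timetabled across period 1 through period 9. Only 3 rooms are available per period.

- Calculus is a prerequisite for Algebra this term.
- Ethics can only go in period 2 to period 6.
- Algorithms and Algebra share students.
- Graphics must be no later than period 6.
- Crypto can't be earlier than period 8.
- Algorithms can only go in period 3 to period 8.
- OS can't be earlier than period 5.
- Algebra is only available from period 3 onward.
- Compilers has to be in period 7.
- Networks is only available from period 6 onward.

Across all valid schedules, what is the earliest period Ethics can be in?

Ethics is available from period 2; Ethics's own window allows nothing later than period 6.
Ethics at period 2 is achievable: Graphics -> period 1; Crypto -> period 8; Algorithms -> period 3; Ethics -> period 2; Networks -> period 6; Compilers -> period 7; Calculus -> period 1; OS -> period 5; Algebra -> period 4.

period 2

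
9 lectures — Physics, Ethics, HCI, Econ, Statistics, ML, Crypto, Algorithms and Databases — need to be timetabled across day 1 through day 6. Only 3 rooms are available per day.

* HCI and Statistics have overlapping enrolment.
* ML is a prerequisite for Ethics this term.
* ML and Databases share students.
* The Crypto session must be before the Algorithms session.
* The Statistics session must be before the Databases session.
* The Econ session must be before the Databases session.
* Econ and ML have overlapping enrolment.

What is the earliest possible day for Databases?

Precedence pushes Databases to at least day 2.
Databases at day 2 is achievable: Econ in day 1; Crypto in day 1; Algorithms in day 2; Ethics in day 4; ML in day 3; Statistics in day 1; Physics in day 2; Databases in day 2; HCI in day 3.

day 2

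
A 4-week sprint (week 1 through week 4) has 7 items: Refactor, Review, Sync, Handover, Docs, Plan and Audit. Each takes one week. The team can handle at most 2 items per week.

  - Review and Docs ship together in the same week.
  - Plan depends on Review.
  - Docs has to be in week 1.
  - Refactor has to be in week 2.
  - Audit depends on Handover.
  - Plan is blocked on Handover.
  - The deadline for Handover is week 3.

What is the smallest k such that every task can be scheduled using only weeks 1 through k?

The precedence chain requires at least 2 distinct weeks.
With at most 2 per week and 7 tasks, at least 4 weeks are needed.
4 works (last occupied week: week 4): for example Handover -> week 2, Plan -> week 3, Docs -> week 1, Refactor -> week 2, Sync -> week 4, Review -> week 1, Audit -> week 3.

4 weeks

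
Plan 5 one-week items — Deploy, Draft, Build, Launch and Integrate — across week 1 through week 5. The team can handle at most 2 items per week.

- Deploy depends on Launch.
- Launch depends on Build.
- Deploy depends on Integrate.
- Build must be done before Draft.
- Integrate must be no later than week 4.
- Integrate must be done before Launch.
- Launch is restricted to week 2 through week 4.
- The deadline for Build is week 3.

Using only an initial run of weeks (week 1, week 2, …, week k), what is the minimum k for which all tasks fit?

The precedence chain requires at least 3 distinct weeks.
With at most 2 per week and 5 tasks, at least 3 weeks are needed.
3 works (last occupied week: week 3): for example Launch in week 2, Integrate in week 1, Draft in week 2, Deploy in week 3, Build in week 1.

3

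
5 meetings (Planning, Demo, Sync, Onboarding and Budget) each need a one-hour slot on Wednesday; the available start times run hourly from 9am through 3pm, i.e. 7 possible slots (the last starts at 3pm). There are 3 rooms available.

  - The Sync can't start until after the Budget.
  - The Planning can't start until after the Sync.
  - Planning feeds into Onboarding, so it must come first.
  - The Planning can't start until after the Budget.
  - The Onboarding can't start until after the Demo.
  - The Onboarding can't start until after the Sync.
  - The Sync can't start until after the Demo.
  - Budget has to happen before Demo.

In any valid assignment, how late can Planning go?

2pm

Precedence pushes Planning to at least 12pm; downstream work caps Planning at 2pm.
Planning at 2pm is achievable: Budget=9am, Demo=10am, Planning=2pm, Onboarding=3pm, Sync=11am.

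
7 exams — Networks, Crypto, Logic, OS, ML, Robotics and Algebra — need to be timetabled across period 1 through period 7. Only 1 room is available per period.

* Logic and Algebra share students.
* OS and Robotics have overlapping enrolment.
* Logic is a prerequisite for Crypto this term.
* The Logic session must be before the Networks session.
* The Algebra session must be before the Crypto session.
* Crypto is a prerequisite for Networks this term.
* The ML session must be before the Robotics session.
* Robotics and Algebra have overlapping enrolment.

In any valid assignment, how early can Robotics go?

period 2

Precedence pushes Robotics to at least period 2.
Robotics at period 2 is achievable: Robotics in period 2, Logic in period 3, Crypto in period 5, ML in period 1, OS in period 7, Networks in period 6, Algebra in period 4.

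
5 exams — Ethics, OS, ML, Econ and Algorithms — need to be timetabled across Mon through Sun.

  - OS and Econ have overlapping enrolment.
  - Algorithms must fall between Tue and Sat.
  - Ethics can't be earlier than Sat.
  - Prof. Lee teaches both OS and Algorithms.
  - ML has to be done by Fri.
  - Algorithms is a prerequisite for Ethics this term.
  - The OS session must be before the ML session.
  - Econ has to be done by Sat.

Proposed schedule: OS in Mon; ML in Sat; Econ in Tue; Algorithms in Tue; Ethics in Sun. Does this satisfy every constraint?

No — it violates: ML has to be done by Fri

The OS session must be before the ML session — holds.
OS and Econ have overlapping enrolment — holds.
ML has to be done by Fri — violated.
Econ has to be done by Sat — holds.
Algorithms must fall between Tue and Sat — holds.
Prof. Lee teaches both OS and Algorithms — holds.
Ethics can't be earlier than Sat — holds.
Algorithms is a prerequisite for Ethics this term — holds.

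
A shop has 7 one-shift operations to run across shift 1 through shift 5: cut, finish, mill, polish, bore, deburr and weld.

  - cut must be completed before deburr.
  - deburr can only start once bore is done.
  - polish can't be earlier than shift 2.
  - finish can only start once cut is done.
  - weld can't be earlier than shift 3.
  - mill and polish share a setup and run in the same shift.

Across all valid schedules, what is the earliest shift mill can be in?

Mill must be in the same shift as polish, which can't be before shift 2, so mill is at least shift 2.
mill at shift 2 is achievable: deburr -> shift 2; cut -> shift 1; weld -> shift 3; polish -> shift 2; bore -> shift 1; finish -> shift 2; mill -> shift 2.

shift 2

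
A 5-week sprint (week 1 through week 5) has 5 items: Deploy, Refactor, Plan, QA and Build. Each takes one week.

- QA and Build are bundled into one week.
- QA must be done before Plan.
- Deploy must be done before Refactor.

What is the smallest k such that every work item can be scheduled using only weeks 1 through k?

The precedence chain requires at least 2 distinct weeks.
2 works (last occupied week: week 2): for example QA=week 1, Deploy=week 1, Plan=week 2, Refactor=week 2, Build=week 1.

2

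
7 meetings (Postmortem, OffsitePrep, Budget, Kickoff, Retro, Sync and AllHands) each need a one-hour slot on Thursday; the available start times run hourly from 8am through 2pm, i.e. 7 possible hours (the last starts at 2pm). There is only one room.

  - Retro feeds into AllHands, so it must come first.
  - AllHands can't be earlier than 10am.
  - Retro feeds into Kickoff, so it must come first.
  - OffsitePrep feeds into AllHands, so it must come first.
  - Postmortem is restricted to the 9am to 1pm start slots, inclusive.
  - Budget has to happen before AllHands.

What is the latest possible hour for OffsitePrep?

Downstream work caps OffsitePrep at 1pm.
OffsitePrep at 1pm is achievable: AllHands -> 2pm; Retro -> 8am; Budget -> 10am; Postmortem -> 9am; Kickoff -> 11am; OffsitePrep -> 1pm; Sync -> 12pm.

1pm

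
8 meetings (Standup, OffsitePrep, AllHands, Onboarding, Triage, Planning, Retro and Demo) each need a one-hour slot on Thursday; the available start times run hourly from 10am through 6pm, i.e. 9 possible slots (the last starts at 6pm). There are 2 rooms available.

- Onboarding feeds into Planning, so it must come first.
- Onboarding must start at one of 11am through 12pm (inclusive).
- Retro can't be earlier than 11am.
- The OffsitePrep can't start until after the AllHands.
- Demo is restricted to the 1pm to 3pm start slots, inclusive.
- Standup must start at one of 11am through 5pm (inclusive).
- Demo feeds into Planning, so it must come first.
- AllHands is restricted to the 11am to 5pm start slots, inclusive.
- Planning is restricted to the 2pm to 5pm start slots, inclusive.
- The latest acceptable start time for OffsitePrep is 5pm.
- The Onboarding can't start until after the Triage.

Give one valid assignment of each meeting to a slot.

OffsitePrep -> 12pm, Demo -> 1pm, Triage -> 10am, Onboarding -> 11am, Planning -> 2pm, AllHands -> 11am, Retro -> 1pm, Standup -> 12pm

Checking: Demo(1pm) before Planning(2pm); Onboarding(11am) before Planning(2pm); AllHands(11am) before OffsitePrep(12pm); Triage(10am) before Onboarding(11am); Onboarding=11am in [11am,12pm]; Demo=1pm in [1pm,3pm]; Retro=1pm in [11am,6pm]; AllHands=11am in [11am,5pm]; Planning=2pm in [2pm,5pm]; Standup=12pm in [11am,5pm]; OffsitePrep=12pm in [10am,5pm]; max 2 per slot (cap 2).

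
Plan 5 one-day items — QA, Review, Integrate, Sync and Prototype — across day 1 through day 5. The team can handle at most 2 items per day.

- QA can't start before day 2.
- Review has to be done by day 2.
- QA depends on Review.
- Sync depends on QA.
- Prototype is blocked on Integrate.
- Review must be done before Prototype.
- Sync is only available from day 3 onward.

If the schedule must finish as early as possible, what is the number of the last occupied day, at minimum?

The precedence chain requires at least 3 distinct days.
With at most 2 per day and 5 tasks, at least 3 days are needed.
3 works (last occupied day: day 3): for example QA in day 2, Integrate in day 1, Prototype in day 2, Sync in day 3, Review in day 1.

day 3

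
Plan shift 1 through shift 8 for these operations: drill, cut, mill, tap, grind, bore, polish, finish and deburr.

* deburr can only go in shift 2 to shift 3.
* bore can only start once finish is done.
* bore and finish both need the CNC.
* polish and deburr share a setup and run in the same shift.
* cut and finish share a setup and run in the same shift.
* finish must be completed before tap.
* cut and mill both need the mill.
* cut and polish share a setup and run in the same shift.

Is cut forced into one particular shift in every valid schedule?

No

cut can be shift 2 (e.g. grind in shift 1, polish in shift 2, cut in shift 2, mill in shift 1, finish in shift 2, deburr in shift 2, tap in shift 3, drill in shift 1, bore in shift 3) or shift 3 (e.g. tap=shift 4, bore=shift 4, deburr=shift 3, finish=shift 3, mill=shift 1, polish=shift 3, cut=shift 3, drill=shift 1, grind=shift 1).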